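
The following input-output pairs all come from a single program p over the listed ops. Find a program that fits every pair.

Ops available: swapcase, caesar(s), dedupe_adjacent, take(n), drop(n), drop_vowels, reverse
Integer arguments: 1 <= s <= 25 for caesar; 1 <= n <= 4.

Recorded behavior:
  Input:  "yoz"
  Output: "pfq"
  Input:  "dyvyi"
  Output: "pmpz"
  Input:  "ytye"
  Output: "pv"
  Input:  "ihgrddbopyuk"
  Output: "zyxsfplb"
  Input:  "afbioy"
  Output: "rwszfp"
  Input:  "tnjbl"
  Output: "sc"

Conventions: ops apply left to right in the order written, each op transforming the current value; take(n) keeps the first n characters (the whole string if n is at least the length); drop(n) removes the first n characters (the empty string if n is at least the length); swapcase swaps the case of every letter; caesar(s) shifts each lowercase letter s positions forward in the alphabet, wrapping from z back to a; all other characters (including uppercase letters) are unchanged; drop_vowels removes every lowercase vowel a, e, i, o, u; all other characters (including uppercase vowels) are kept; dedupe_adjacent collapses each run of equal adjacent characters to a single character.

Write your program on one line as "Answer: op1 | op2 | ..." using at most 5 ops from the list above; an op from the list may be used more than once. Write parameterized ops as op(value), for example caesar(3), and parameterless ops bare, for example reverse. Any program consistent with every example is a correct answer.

caesar(11) | drop_vowels | caesar(6) | dedupe_adjacent | drop_vowels

Check, running the answer program on each example:
  "yoz" -> "jzk" -> "jzk" -> "pfq" -> "pfq" -> "pfq"
  "dyvyi" -> "ojgjt" -> "jgjt" -> "pmpz" -> "pmpz" -> "pmpz"
  "ytye" -> "jejp" -> "jjp" -> "ppv" -> "pv" -> "pv"
  "ihgrddbopyuk" -> "tsrcoomzajfv" -> "tsrcmzjfv" -> "zyxisfplb" -> "zyxisfplb" -> "zyxsfplb"
  "afbioy" -> "lqmtzj" -> "lqmtzj" -> "rwszfp" -> "rwszfp" -> "rwszfp"
  "tnjbl" -> "eyumw" -> "ymw" -> "esc" -> "esc" -> "sc"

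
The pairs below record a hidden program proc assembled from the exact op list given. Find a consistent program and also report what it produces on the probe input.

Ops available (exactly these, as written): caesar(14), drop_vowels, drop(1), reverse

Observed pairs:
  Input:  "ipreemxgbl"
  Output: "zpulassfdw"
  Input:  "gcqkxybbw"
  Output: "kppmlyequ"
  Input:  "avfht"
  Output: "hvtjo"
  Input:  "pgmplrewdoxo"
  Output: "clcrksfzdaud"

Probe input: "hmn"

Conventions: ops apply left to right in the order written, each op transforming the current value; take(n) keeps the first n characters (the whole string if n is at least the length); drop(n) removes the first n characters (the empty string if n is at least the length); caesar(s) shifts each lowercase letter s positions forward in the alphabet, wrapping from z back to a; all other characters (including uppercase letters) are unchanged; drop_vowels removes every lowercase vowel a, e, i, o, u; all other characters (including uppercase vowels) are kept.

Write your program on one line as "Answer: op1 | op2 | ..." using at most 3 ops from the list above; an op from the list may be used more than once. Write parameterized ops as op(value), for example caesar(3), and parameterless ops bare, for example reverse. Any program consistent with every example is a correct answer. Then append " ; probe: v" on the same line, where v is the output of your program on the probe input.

reverse | caesar(14) ; probe: "bav"

Check, running the answer program on each example:
  "ipreemxgbl" -> "lbgxmeerpi" -> "zpulassfdw"
  "gcqkxybbw" -> "wbbyxkqcg" -> "kppmlyequ"
  "avfht" -> "thfva" -> "hvtjo"
  "pgmplrewdoxo" -> "oxodwerlpmgp" -> "clcrksfzdaud"
  probe: "hmn" -> "nmh" -> "bav"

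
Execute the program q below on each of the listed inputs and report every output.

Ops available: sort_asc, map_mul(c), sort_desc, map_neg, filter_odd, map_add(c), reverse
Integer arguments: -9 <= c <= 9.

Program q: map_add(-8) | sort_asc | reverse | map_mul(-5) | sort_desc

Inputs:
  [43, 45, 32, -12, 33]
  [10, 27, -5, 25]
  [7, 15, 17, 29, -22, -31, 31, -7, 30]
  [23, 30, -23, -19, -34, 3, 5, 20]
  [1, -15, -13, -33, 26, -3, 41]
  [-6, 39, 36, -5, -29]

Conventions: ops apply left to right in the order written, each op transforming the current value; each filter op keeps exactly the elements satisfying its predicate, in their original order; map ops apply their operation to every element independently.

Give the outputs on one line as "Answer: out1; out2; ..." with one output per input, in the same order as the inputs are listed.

[100, -120, -125, -175, -185]; [65, -10, -85, -95]; [195, 150, 75, 5, -35, -45, -105, -110, -115]; [210, 155, 135, 25, 15, -60, -75, -110]; [205, 115, 105, 55, 35, -90, -165]; [185, 70, 65, -140, -155]

Execution, op by op:
  [43, 45, 32, -12, 33] -> [35, 37, 24, -20, 25] -> [-20, 24, 25, 35, 37] -> [37, 35, 25, 24, -20] -> [-185, -175, -125, -120, 100] -> [100, -120, -125, -175, -185]
  [10, 27, -5, 25] -> [2, 19, -13, 17] -> [-13, 2, 17, 19] -> [19, 17, 2, -13] -> [-95, -85, -10, 65] -> [65, -10, -85, -95]
  [7, 15, 17, 29, -22, -31, 31, -7, 30] -> [-1, 7, 9, 21, -30, -39, 23, -15, 22] -> [-39, -30, -15, -1, 7, 9, 21, 22, 23] -> [23, 22, 21, 9, 7, -1, -15, -30, -39] -> [-115, -110, -105, -45, -35, 5, 75, 150, 195] -> [195, 150, 75, 5, -35, -45, -105, -110, -115]
  [23, 30, -23, -19, -34, 3, 5, 20] -> [15, 22, -31, -27, -42, -5, -3, 12] -> [-42, -31, -27, -5, -3, 12, 15, 22] -> [22, 15, 12, -3, -5, -27, -31, -42] -> [-110, -75, -60, 15, 25, 135, 155, 210] -> [210, 155, 135, 25, 15, -60, -75, -110]
  [1, -15, -13, -33, 26, -3, 41] -> [-7, -23, -21, -41, 18, -11, 33] -> [-41, -23, -21, -11, -7, 18, 33] -> [33, 18, -7, -11, -21, -23, -41] -> [-165, -90, 35, 55, 105, 115, 205] -> [205, 115, 105, 55, 35, -90, -165]
  [-6, 39, 36, -5, -29] -> [-14, 31, 28, -13, -37] -> [-37, -14, -13, 28, 31] -> [31, 28, -13, -14, -37] -> [-155, -140, 65, 70, 185] -> [185, 70, 65, -140, -155]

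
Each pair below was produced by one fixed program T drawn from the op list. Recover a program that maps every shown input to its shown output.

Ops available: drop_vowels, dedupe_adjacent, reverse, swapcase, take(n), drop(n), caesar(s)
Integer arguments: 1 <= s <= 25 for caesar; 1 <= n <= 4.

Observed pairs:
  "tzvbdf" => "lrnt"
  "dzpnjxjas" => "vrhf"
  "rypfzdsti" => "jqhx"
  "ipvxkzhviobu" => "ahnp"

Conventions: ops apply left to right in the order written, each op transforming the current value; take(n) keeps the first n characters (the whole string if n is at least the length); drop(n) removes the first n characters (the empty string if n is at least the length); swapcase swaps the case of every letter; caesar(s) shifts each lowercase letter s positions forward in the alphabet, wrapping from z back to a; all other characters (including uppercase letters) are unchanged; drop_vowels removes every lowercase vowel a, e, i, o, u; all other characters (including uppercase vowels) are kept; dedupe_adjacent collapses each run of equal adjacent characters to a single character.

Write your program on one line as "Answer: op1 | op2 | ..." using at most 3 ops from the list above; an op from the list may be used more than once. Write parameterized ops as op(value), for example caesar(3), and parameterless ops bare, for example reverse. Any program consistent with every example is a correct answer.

take(4) | caesar(18)

Check, running the answer program on each example:
  "tzvbdf" -> "tzvb" -> "lrnt"
  "dzpnjxjas" -> "dzpn" -> "vrhf"
  "rypfzdsti" -> "rypf" -> "jqhx"
  "ipvxkzhviobu" -> "ipvx" -> "ahnp"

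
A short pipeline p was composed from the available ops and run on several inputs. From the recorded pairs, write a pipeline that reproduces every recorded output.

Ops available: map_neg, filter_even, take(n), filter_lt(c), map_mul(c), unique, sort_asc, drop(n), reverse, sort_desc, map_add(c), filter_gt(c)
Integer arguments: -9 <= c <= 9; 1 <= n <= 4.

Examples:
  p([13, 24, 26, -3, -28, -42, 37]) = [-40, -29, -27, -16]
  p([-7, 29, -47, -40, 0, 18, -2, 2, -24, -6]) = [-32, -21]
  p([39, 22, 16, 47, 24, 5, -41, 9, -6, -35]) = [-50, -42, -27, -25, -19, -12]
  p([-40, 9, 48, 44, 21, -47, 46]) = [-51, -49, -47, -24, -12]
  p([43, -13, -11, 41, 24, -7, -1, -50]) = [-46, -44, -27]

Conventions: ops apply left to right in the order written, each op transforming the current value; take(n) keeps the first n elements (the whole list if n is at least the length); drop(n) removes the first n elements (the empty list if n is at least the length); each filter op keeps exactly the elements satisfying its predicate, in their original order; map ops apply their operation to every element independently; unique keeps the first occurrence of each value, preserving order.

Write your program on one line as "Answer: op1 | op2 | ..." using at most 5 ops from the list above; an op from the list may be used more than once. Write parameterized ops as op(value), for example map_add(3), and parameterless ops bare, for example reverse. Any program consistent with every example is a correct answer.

map_neg | filter_lt(-8) | sort_asc | map_add(-3)

Check, running the answer program on each example:
  [13, 24, 26, -3, -28, -42, 37] -> [-13, -24, -26, 3, 28, 42, -37] -> [-13, -24, -26, -37] -> [-37, -26, -24, -13] -> [-40, -29, -27, -16]
  [-7, 29, -47, -40, 0, 18, -2, 2, -24, -6] -> [7, -29, 47, 40, 0, -18, 2, -2, 24, 6] -> [-29, -18] -> [-29, -18] -> [-32, -21]
  [39, 22, 16, 47, 24, 5, -41, 9, -6, -35] -> [-39, -22, -16, -47, -24, -5, 41, -9, 6, 35] -> [-39, -22, -16, -47, -24, -9] -> [-47, -39, -24, -22, -16, -9] -> [-50, -42, -27, -25, -19, -12]
  [-40, 9, 48, 44, 21, -47, 46] -> [40, -9, -48, -44, -21, 47, -46] -> [-9, -48, -44, -21, -46] -> [-48, -46, -44, -21, -9] -> [-51, -49, -47, -24, -12]
  [43, -13, -11, 41, 24, -7, -1, -50] -> [-43, 13, 11, -41, -24, 7, 1, 50] -> [-43, -41, -24] -> [-43, -41, -24] -> [-46, -44, -27]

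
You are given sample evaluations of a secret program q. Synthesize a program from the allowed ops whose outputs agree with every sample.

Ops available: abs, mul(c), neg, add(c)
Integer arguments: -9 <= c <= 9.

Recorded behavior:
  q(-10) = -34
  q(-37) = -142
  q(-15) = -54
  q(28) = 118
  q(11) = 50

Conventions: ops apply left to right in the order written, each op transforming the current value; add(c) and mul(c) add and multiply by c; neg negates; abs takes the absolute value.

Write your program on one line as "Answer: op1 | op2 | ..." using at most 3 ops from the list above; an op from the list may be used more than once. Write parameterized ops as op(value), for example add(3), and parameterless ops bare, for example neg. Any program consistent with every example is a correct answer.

neg | mul(-4) | add(6)

Check, running the answer program on each example:
  -10 -> 10 -> -40 -> -34
  -37 -> 37 -> -148 -> -142
  -15 -> 15 -> -60 -> -54
  28 -> -28 -> 112 -> 118
  11 -> -11 -> 44 -> 50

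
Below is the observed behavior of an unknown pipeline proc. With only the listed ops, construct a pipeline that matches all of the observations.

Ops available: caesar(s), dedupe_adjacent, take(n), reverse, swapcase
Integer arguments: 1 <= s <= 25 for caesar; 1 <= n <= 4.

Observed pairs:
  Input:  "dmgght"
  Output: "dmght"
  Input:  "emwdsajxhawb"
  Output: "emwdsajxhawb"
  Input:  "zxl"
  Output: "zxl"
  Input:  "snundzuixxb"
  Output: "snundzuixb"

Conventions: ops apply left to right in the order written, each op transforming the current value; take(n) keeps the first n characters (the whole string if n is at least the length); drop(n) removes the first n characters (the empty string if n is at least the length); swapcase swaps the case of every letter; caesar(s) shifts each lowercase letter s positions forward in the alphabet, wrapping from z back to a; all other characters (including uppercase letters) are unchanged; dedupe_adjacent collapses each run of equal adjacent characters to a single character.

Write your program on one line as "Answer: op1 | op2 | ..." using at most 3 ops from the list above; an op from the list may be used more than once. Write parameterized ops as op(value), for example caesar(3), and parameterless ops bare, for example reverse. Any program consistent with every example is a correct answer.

swapcase | dedupe_adjacent | swapcase

Check, running the answer program on each example:
  "dmgght" -> "DMGGHT" -> "DMGHT" -> "dmght"
  "emwdsajxhawb" -> "EMWDSAJXHAWB" -> "EMWDSAJXHAWB" -> "emwdsajxhawb"
  "zxl" -> "ZXL" -> "ZXL" -> "zxl"
  "snundzuixxb" -> "SNUNDZUIXXB" -> "SNUNDZUIXB" -> "snundzuixb"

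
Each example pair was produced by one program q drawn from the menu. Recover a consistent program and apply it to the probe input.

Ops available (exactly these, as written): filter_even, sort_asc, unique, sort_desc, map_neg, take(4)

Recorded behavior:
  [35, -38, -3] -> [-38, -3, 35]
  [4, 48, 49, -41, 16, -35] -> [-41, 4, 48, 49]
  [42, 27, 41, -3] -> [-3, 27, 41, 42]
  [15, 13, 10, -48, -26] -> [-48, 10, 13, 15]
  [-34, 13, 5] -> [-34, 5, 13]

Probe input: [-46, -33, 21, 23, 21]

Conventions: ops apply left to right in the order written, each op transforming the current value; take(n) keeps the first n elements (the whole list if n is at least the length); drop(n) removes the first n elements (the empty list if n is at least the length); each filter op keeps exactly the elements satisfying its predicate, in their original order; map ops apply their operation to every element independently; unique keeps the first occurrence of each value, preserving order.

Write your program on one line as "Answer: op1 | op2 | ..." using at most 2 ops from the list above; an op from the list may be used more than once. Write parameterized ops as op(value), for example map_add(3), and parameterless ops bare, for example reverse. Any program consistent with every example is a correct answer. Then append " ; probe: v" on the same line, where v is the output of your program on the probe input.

take(4) | sort_asc ; probe: [-46, -33, 21, 23]

Check, running the answer program on each example:
  [35, -38, -3] -> [35, -38, -3] -> [-38, -3, 35]
  [4, 48, 49, -41, 16, -35] -> [4, 48, 49, -41] -> [-41, 4, 48, 49]
  [42, 27, 41, -3] -> [42, 27, 41, -3] -> [-3, 27, 41, 42]
  [15, 13, 10, -48, -26] -> [15, 13, 10, -48] -> [-48, 10, 13, 15]
  [-34, 13, 5] -> [-34, 13, 5] -> [-34, 5, 13]
  probe: [-46, -33, 21, 23, 21] -> [-46, -33, 21, 23] -> [-46, -33, 21, 23]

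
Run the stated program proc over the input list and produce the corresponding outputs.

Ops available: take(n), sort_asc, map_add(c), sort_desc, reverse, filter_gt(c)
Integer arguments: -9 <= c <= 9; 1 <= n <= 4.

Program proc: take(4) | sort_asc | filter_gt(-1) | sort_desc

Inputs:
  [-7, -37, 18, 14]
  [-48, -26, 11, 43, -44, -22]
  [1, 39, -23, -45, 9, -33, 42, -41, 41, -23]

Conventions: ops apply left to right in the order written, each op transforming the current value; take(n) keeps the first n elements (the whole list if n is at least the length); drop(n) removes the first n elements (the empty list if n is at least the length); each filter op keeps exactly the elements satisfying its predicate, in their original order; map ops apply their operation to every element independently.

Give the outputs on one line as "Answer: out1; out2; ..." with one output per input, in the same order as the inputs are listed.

[18, 14]; [43, 11]; [39, 1]

Execution, op by op:
  [-7, -37, 18, 14] -> [-7, -37, 18, 14] -> [-37, -7, 14, 18] -> [14, 18] -> [18, 14]
  [-48, -26, 11, 43, -44, -22] -> [-48, -26, 11, 43] -> [-48, -26, 11, 43] -> [11, 43] -> [43, 11]
  [1, 39, -23, -45, 9, -33, 42, -41, 41, -23] -> [1, 39, -23, -45] -> [-45, -23, 1, 39] -> [1, 39] -> [39, 1]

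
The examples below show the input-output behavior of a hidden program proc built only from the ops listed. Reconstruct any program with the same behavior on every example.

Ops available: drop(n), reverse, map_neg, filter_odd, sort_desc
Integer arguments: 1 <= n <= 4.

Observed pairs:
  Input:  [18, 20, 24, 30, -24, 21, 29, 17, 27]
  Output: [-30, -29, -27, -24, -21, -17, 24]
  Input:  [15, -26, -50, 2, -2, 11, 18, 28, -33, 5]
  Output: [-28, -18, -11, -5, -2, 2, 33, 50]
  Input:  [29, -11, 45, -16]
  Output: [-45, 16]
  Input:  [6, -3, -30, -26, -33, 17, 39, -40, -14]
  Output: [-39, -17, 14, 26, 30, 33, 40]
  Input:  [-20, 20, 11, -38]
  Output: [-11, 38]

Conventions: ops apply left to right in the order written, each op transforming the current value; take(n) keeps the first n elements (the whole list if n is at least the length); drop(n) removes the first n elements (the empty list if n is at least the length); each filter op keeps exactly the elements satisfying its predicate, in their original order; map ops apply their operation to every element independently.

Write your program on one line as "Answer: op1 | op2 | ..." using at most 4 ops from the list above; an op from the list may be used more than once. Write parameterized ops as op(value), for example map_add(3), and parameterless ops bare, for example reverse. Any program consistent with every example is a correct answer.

map_neg | drop(2) | sort_desc | reverse

Check, running the answer program on each example:
  [18, 20, 24, 30, -24, 21, 29, 17, 27] -> [-18, -20, -24, -30, 24, -21, -29, -17, -27] -> [-24, -30, 24, -21, -29, -17, -27] -> [24, -17, -21, -24, -27, -29, -30] -> [-30, -29, -27, -24, -21, -17, 24]
  [15, -26, -50, 2, -2, 11, 18, 28, -33, 5] -> [-15, 26, 50, -2, 2, -11, -18, -28, 33, -5] -> [50, -2, 2, -11, -18, -28, 33, -5] -> [50, 33, 2, -2, -5, -11, -18, -28] -> [-28, -18, -11, -5, -2, 2, 33, 50]
  [29, -11, 45, -16] -> [-29, 11, -45, 16] -> [-45, 16] -> [16, -45] -> [-45, 16]
  [6, -3, -30, -26, -33, 17, 39, -40, -14] -> [-6, 3, 30, 26, 33, -17, -39, 40, 14] -> [30, 26, 33, -17, -39, 40, 14] -> [40, 33, 30, 26, 14, -17, -39] -> [-39, -17, 14, 26, 30, 33, 40]
  [-20, 20, 11, -38] -> [20, -20, -11, 38] -> [-11, 38] -> [38, -11] -> [-11, 38]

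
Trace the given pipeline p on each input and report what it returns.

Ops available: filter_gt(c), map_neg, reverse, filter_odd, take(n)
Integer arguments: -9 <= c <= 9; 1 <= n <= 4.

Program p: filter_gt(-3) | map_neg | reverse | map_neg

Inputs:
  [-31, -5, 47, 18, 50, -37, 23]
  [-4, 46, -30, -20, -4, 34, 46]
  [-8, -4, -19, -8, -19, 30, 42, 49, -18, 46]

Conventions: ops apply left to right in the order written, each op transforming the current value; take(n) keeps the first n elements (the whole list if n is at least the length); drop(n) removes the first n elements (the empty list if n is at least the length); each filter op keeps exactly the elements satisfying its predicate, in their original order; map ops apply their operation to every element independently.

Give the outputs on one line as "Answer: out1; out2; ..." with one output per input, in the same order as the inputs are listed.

[23, 50, 18, 47]; [46, 34, 46]; [46, 49, 42, 30]

Execution, op by op:
  [-31, -5, 47, 18, 50, -37, 23] -> [47, 18, 50, 23] -> [-47, -18, -50, -23] -> [-23, -50, -18, -47] -> [23, 50, 18, 47]
  [-4, 46, -30, -20, -4, 34, 46] -> [46, 34, 46] -> [-46, -34, -46] -> [-46, -34, -46] -> [46, 34, 46]
  [-8, -4, -19, -8, -19, 30, 42, 49, -18, 46] -> [30, 42, 49, 46] -> [-30, -42, -49, -46] -> [-46, -49, -42, -30] -> [46, 49, 42, 30]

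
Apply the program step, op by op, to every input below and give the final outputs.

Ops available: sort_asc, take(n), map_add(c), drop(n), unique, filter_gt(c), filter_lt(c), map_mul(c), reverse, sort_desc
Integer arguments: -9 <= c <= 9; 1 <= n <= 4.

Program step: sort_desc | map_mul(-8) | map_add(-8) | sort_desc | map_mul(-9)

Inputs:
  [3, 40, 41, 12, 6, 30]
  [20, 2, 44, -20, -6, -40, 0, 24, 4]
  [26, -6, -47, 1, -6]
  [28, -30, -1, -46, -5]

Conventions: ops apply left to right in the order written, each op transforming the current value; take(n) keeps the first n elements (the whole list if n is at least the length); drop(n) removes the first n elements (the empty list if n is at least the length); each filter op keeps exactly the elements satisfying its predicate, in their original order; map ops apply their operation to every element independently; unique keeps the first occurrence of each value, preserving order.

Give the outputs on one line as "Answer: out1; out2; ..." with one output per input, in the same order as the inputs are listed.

[288, 504, 936, 2232, 2952, 3024]; [-2808, -1368, -360, 72, 216, 360, 1512, 1800, 3240]; [-3312, -360, -360, 144, 1944]; [-3240, -2088, -288, 0, 2088]

Execution, op by op:
  [3, 40, 41, 12, 6, 30] -> [41, 40, 30, 12, 6, 3] -> [-328, -320, -240, -96, -48, -24] -> [-336, -328, -248, -104, -56, -32] -> [-32, -56, -104, -248, -328, -336] -> [288, 504, 936, 2232, 2952, 3024]
  [20, 2, 44, -20, -6, -40, 0, 24, 4] -> [44, 24, 20, 4, 2, 0, -6, -20, -40] -> [-352, -192, -160, -32, -16, 0, 48, 160, 320] -> [-360, -200, -168, -40, -24, -8, 40, 152, 312] -> [312, 152, 40, -8, -24, -40, -168, -200, -360] -> [-2808, -1368, -360, 72, 216, 360, 1512, 1800, 3240]
  [26, -6, -47, 1, -6] -> [26, 1, -6, -6, -47] -> [-208, -8, 48, 48, 376] -> [-216, -16, 40, 40, 368] -> [368, 40, 40, -16, -216] -> [-3312, -360, -360, 144, 1944]
  [28, -30, -1, -46, -5] -> [28, -1, -5, -30, -46] -> [-224, 8, 40, 240, 368] -> [-232, 0, 32, 232, 360] -> [360, 232, 32, 0, -232] -> [-3240, -2088, -288, 0, 2088]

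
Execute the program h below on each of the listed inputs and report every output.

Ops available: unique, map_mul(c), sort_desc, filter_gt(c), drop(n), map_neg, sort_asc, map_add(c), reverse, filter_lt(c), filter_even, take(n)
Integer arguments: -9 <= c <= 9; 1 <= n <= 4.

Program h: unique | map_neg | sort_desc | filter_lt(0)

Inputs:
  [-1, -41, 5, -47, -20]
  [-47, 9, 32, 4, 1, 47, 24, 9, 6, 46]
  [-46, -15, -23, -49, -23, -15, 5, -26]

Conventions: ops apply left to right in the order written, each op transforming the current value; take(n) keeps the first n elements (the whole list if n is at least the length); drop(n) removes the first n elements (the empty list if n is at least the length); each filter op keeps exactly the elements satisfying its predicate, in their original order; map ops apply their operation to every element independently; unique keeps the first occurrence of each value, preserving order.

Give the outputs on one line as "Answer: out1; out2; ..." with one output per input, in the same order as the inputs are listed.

Execution, op by op:
  [-1, -41, 5, -47, -20] -> [-1, -41, 5, -47, -20] -> [1, 41, -5, 47, 20] -> [47, 41, 20, 1, -5] -> [-5]
  [-47, 9, 32, 4, 1, 47, 24, 9, 6, 46] -> [-47, 9, 32, 4, 1, 47, 24, 6, 46] -> [47, -9, -32, -4, -1, -47, -24, -6, -46] -> [47, -1, -4, -6, -9, -24, -32, -46, -47] -> [-1, -4, -6, -9, -24, -32, -46, -47]
  [-46, -15, -23, -49, -23, -15, 5, -26] -> [-46, -15, -23, -49, 5, -26] -> [46, 15, 23, 49, -5, 26] -> [49, 46, 26, 23, 15, -5] -> [-5]

[-5]; [-1, -4, -6, -9, -24, -32, -46, -47]; [-5]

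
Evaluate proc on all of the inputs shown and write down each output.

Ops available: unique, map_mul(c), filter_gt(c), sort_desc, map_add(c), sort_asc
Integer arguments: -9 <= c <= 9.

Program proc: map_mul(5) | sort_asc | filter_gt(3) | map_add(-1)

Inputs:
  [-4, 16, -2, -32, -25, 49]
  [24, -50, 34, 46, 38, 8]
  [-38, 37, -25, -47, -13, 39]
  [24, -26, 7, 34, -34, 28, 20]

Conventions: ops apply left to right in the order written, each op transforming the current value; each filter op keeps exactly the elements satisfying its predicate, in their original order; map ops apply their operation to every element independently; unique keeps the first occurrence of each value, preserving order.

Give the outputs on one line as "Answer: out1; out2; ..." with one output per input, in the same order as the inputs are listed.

Execution, op by op:
  [-4, 16, -2, -32, -25, 49] -> [-20, 80, -10, -160, -125, 245] -> [-160, -125, -20, -10, 80, 245] -> [80, 245] -> [79, 244]
  [24, -50, 34, 46, 38, 8] -> [120, -250, 170, 230, 190, 40] -> [-250, 40, 120, 170, 190, 230] -> [40, 120, 170, 190, 230] -> [39, 119, 169, 189, 229]
  [-38, 37, -25, -47, -13, 39] -> [-190, 185, -125, -235, -65, 195] -> [-235, -190, -125, -65, 185, 195] -> [185, 195] -> [184, 194]
  [24, -26, 7, 34, -34, 28, 20] -> [120, -130, 35, 170, -170, 140, 100] -> [-170, -130, 35, 100, 120, 140, 170] -> [35, 100, 120, 140, 170] -> [34, 99, 119, 139, 169]

[79, 244]; [39, 119, 169, 189, 229]; [184, 194]; [34, 99, 119, 139, 169]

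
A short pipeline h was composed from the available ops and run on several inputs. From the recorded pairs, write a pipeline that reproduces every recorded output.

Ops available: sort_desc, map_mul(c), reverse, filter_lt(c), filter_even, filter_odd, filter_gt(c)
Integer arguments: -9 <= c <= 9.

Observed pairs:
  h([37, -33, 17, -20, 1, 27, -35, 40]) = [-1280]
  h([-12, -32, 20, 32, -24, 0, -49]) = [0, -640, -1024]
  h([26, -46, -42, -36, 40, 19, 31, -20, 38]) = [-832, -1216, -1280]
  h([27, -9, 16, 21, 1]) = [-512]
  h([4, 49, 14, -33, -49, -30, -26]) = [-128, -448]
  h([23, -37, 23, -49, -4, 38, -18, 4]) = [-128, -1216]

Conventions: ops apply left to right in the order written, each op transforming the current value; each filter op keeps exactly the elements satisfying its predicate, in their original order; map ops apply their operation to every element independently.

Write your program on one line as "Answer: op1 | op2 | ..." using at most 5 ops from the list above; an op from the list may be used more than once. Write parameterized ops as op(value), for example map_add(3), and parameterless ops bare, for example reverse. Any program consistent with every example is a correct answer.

filter_even | map_mul(8) | map_mul(-4) | filter_lt(9) | sort_desc

Check, running the answer program on each example:
  [37, -33, 17, -20, 1, 27, -35, 40] -> [-20, 40] -> [-160, 320] -> [640, -1280] -> [-1280] -> [-1280]
  [-12, -32, 20, 32, -24, 0, -49] -> [-12, -32, 20, 32, -24, 0] -> [-96, -256, 160, 256, -192, 0] -> [384, 1024, -640, -1024, 768, 0] -> [-640, -1024, 0] -> [0, -640, -1024]
  [26, -46, -42, -36, 40, 19, 31, -20, 38] -> [26, -46, -42, -36, 40, -20, 38] -> [208, -368, -336, -288, 320, -160, 304] -> [-832, 1472, 1344, 1152, -1280, 640, -1216] -> [-832, -1280, -1216] -> [-832, -1216, -1280]
  [27, -9, 16, 21, 1] -> [16] -> [128] -> [-512] -> [-512] -> [-512]
  [4, 49, 14, -33, -49, -30, -26] -> [4, 14, -30, -26] -> [32, 112, -240, -208] -> [-128, -448, 960, 832] -> [-128, -448] -> [-128, -448]
  [23, -37, 23, -49, -4, 38, -18, 4] -> [-4, 38, -18, 4] -> [-32, 304, -144, 32] -> [128, -1216, 576, -128] -> [-1216, -128] -> [-128, -1216]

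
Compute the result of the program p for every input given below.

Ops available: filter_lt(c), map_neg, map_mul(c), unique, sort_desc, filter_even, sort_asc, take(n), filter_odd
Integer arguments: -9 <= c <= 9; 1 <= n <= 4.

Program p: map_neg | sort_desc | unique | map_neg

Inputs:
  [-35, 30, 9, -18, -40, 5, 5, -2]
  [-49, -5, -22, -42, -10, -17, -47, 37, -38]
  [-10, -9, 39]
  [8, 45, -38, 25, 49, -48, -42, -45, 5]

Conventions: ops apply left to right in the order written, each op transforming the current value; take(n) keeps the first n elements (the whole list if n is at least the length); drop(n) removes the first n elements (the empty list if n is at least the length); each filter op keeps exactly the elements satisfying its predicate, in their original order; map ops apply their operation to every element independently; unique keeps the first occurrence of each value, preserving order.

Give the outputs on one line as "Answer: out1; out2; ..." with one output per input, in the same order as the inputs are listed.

Execution, op by op:
  [-35, 30, 9, -18, -40, 5, 5, -2] -> [35, -30, -9, 18, 40, -5, -5, 2] -> [40, 35, 18, 2, -5, -5, -9, -30] -> [40, 35, 18, 2, -5, -9, -30] -> [-40, -35, -18, -2, 5, 9, 30]
  [-49, -5, -22, -42, -10, -17, -47, 37, -38] -> [49, 5, 22, 42, 10, 17, 47, -37, 38] -> [49, 47, 42, 38, 22, 17, 10, 5, -37] -> [49, 47, 42, 38, 22, 17, 10, 5, -37] -> [-49, -47, -42, -38, -22, -17, -10, -5, 37]
  [-10, -9, 39] -> [10, 9, -39] -> [10, 9, -39] -> [10, 9, -39] -> [-10, -9, 39]
  [8, 45, -38, 25, 49, -48, -42, -45, 5] -> [-8, -45, 38, -25, -49, 48, 42, 45, -5] -> [48, 45, 42, 38, -5, -8, -25, -45, -49] -> [48, 45, 42, 38, -5, -8, -25, -45, -49] -> [-48, -45, -42, -38, 5, 8, 25, 45, 49]

[-40, -35, -18, -2, 5, 9, 30]; [-49, -47, -42, -38, -22, -17, -10, -5, 37]; [-10, -9, 39]; [-48, -45, -42, -38, 5, 8, 25, 45, 49]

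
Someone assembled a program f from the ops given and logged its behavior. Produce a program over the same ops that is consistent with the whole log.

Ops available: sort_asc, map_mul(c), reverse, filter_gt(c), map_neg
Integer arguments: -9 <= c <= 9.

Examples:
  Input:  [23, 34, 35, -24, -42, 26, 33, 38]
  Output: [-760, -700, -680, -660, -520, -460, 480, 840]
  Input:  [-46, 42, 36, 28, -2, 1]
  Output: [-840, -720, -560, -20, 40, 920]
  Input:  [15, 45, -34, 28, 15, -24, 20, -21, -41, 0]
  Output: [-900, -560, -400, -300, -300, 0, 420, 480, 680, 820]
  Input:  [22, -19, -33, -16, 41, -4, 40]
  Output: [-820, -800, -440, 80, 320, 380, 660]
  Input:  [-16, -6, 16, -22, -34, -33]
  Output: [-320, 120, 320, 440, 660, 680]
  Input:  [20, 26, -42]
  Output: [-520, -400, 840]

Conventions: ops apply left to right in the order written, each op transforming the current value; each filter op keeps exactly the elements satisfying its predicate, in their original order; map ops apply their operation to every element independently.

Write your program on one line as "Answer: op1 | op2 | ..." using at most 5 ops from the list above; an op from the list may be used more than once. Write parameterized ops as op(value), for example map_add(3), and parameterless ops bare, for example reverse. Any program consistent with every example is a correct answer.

reverse | map_neg | sort_asc | map_mul(5) | map_mul(4)

Check, running the answer program on each example:
  [23, 34, 35, -24, -42, 26, 33, 38] -> [38, 33, 26, -42, -24, 35, 34, 23] -> [-38, -33, -26, 42, 24, -35, -34, -23] -> [-38, -35, -34, -33, -26, -23, 24, 42] -> [-190, -175, -170, -165, -130, -115, 120, 210] -> [-760, -700, -680, -660, -520, -460, 480, 840]
  [-46, 42, 36, 28, -2, 1] -> [1, -2, 28, 36, 42, -46] -> [-1, 2, -28, -36, -42, 46] -> [-42, -36, -28, -1, 2, 46] -> [-210, -180, -140, -5, 10, 230] -> [-840, -720, -560, -20, 40, 920]
  [15, 45, -34, 28, 15, -24, 20, -21, -41, 0] -> [0, -41, -21, 20, -24, 15, 28, -34, 45, 15] -> [0, 41, 21, -20, 24, -15, -28, 34, -45, -15] -> [-45, -28, -20, -15, -15, 0, 21, 24, 34, 41] -> [-225, -140, -100, -75, -75, 0, 105, 120, 170, 205] -> [-900, -560, -400, -300, -300, 0, 420, 480, 680, 820]
  [22, -19, -33, -16, 41, -4, 40] -> [40, -4, 41, -16, -33, -19, 22] -> [-40, 4, -41, 16, 33, 19, -22] -> [-41, -40, -22, 4, 16, 19, 33] -> [-205, -200, -110, 20, 80, 95, 165] -> [-820, -800, -440, 80, 320, 380, 660]
  [-16, -6, 16, -22, -34, -33] -> [-33, -34, -22, 16, -6, -16] -> [33, 34, 22, -16, 6, 16] -> [-16, 6, 16, 22, 33, 34] -> [-80, 30, 80, 110, 165, 170] -> [-320, 120, 320, 440, 660, 680]
  [20, 26, -42] -> [-42, 26, 20] -> [42, -26, -20] -> [-26, -20, 42] -> [-130, -100, 210] -> [-520, -400, 840]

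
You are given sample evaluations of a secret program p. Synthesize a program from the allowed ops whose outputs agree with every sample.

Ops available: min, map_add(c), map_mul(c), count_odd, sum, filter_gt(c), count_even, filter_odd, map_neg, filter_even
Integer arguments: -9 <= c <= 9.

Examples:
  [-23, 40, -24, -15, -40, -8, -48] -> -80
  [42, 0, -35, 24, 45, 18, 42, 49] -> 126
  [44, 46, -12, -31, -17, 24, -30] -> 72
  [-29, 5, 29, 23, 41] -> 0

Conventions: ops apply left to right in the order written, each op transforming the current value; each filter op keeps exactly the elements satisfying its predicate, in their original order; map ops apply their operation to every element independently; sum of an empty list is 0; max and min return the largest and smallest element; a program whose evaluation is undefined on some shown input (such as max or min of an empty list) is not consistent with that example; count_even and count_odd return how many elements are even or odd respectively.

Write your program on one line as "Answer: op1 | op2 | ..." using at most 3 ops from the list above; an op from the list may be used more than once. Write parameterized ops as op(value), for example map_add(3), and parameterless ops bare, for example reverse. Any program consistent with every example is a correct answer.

filter_even | sum

Check, running the answer program on each example:
  [-23, 40, -24, -15, -40, -8, -48] -> [40, -24, -40, -8, -48] -> -80
  [42, 0, -35, 24, 45, 18, 42, 49] -> [42, 0, 24, 18, 42] -> 126
  [44, 46, -12, -31, -17, 24, -30] -> [44, 46, -12, 24, -30] -> 72
  [-29, 5, 29, 23, 41] -> [] -> 0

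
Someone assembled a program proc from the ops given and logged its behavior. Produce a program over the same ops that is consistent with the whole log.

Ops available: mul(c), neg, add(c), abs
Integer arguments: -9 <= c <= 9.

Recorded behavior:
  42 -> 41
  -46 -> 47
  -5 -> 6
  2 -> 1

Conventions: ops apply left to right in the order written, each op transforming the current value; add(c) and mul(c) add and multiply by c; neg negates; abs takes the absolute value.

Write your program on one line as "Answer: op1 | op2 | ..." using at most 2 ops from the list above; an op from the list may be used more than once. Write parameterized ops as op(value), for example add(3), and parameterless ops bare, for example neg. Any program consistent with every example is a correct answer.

add(-1) | abs

Check, running the answer program on each example:
  42 -> 41 -> 41
  -46 -> -47 -> 47
  -5 -> -6 -> 6
  2 -> 1 -> 1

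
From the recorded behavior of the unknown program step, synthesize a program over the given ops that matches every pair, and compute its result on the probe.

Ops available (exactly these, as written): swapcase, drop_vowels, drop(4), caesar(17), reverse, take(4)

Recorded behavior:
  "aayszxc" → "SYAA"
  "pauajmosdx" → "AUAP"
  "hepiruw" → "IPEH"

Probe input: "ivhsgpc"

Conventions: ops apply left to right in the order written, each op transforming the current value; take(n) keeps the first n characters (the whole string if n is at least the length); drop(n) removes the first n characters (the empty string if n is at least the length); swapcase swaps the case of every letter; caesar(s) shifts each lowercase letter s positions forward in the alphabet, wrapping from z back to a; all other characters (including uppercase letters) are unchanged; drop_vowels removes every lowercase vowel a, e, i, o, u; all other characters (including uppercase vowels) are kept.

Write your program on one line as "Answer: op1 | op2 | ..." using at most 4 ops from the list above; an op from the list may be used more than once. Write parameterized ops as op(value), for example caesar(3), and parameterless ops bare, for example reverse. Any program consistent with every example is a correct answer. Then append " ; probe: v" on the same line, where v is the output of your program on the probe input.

swapcase | take(4) | reverse ; probe: "SHVI"

Check, running the answer program on each example:
  "aayszxc" -> "AAYSZXC" -> "AAYS" -> "SYAA"
  "pauajmosdx" -> "PAUAJMOSDX" -> "PAUA" -> "AUAP"
  "hepiruw" -> "HEPIRUW" -> "HEPI" -> "IPEH"
  probe: "ivhsgpc" -> "IVHSGPC" -> "IVHS" -> "SHVI"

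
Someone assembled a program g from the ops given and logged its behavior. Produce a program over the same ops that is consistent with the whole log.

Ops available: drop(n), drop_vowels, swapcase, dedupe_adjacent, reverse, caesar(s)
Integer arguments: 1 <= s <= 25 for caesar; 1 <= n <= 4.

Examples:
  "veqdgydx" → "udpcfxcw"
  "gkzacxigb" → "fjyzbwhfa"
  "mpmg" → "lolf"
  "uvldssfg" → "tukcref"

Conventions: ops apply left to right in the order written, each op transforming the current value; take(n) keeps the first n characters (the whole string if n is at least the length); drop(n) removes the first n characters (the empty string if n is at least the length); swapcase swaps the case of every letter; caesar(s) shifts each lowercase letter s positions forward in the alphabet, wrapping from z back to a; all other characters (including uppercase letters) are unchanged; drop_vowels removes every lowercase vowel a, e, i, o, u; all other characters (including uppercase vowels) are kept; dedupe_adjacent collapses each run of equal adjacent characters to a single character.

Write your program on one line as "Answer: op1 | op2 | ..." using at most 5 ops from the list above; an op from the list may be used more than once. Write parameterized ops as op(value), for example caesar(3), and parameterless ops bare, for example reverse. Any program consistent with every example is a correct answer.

caesar(7) | dedupe_adjacent | caesar(3) | caesar(15)

Check, running the answer program on each example:
  "veqdgydx" -> "clxknfke" -> "clxknfke" -> "foanqinh" -> "udpcfxcw"
  "gkzacxigb" -> "nrghjepni" -> "nrghjepni" -> "qujkmhsql" -> "fjyzbwhfa"
  "mpmg" -> "twtn" -> "twtn" -> "wzwq" -> "lolf"
  "uvldssfg" -> "bcskzzmn" -> "bcskzmn" -> "efvncpq" -> "tukcref"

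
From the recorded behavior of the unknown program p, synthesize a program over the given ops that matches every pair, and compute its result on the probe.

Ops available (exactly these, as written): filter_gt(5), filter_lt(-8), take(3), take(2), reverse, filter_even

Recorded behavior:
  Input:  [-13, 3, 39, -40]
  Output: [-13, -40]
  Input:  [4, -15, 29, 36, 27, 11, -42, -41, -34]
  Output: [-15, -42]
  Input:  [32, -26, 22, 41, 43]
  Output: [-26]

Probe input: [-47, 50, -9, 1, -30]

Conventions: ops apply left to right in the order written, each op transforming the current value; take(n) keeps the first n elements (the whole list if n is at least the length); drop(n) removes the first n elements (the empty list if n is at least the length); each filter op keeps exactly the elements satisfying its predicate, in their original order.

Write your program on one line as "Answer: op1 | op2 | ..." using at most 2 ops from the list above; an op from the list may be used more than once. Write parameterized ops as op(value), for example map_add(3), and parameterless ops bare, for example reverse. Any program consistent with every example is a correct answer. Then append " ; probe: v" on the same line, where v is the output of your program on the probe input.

filter_lt(-8) | take(2) ; probe: [-47, -9]

Check, running the answer program on each example:
  [-13, 3, 39, -40] -> [-13, -40] -> [-13, -40]
  [4, -15, 29, 36, 27, 11, -42, -41, -34] -> [-15, -42, -41, -34] -> [-15, -42]
  [32, -26, 22, 41, 43] -> [-26] -> [-26]
  probe: [-47, 50, -9, 1, -30] -> [-47, -9, -30] -> [-47, -9]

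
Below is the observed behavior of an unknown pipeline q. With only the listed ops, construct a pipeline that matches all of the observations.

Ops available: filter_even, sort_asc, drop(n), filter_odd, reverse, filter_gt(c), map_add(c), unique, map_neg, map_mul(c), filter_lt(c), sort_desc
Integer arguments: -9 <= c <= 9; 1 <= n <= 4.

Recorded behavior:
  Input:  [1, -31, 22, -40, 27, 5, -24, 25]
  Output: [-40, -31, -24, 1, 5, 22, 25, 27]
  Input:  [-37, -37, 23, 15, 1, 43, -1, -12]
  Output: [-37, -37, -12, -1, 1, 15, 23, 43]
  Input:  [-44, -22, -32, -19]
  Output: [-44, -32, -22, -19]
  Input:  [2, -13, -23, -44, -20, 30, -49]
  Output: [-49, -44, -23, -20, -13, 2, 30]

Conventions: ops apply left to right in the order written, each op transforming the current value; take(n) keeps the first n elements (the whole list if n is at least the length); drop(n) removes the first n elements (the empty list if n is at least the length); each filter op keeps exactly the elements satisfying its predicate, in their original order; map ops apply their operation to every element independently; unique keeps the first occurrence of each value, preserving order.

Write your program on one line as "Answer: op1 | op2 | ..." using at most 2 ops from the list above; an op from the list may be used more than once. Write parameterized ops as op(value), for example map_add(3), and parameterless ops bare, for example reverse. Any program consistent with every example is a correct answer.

sort_desc | reverse

Check, running the answer program on each example:
  [1, -31, 22, -40, 27, 5, -24, 25] -> [27, 25, 22, 5, 1, -24, -31, -40] -> [-40, -31, -24, 1, 5, 22, 25, 27]
  [-37, -37, 23, 15, 1, 43, -1, -12] -> [43, 23, 15, 1, -1, -12, -37, -37] -> [-37, -37, -12, -1, 1, 15, 23, 43]
  [-44, -22, -32, -19] -> [-19, -22, -32, -44] -> [-44, -32, -22, -19]
  [2, -13, -23, -44, -20, 30, -49] -> [30, 2, -13, -20, -23, -44, -49] -> [-49, -44, -23, -20, -13, 2, 30]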